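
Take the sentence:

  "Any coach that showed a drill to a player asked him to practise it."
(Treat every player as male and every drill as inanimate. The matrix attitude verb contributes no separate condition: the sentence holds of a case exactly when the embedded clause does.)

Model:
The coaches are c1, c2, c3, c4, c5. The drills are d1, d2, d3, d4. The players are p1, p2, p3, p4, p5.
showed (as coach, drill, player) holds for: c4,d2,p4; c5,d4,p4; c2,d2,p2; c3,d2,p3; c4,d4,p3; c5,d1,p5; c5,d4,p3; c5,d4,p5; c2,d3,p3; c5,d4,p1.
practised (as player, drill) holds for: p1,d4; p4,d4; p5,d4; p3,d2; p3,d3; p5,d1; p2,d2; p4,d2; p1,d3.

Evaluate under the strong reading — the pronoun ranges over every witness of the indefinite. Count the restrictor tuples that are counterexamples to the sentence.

2

"him" takes "a player" as antecedent and "it" takes "a drill"; both are donkey pronouns co-varying with the restrictor.
Strong reading: for every (c,d,p) with showed(c,d,p), practised(p,d).
Restrictor triples: (c2,d2,p2)→practised(p2,d2) ✓  (c2,d3,p3)→practised(p3,d3) ✓  (c3,d2,p3)→practised(p3,d2) ✓  (c4,d2,p4)→practised(p4,d2) ✓  (c4,d4,p3)→practised(p3,d4) ✗  (c5,d1,p5)→practised(p5,d1) ✓  (c5,d4,p1)→practised(p1,d4) ✓  (c5,d4,p3)→practised(p3,d4) ✗  (c5,d4,p4)→practised(p4,d4) ✓  (c5,d4,p5)→practised(p5,d4) ✓
Counterexamples (restrictor triples failing the scope): 2.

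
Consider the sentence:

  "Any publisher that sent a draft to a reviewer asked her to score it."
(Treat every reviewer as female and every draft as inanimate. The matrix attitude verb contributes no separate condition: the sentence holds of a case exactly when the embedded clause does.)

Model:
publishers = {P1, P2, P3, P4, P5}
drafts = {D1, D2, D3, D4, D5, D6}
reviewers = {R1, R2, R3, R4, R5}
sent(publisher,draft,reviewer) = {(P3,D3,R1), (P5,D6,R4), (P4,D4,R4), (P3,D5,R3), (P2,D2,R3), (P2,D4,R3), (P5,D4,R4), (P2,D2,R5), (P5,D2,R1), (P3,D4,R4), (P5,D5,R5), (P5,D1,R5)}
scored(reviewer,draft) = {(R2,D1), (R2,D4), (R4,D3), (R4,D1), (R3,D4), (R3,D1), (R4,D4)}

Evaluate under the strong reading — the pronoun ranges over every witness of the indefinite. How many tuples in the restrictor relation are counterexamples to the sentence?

8

"her" takes "a reviewer" as antecedent and "it" takes "a draft"; both are donkey pronouns co-varying with the restrictor.
Strong reading: for every (p,d,r) with sent(p,d,r), scored(r,d).
Restrictor triples: (P2,D2,R3)→scored(R3,D2) ✗  (P2,D2,R5)→scored(R5,D2) ✗  (P2,D4,R3)→scored(R3,D4) ✓  (P3,D3,R1)→scored(R1,D3) ✗  (P3,D4,R4)→scored(R4,D4) ✓  (P3,D5,R3)→scored(R3,D5) ✗  (P4,D4,R4)→scored(R4,D4) ✓  (P5,D1,R5)→scored(R5,D1) ✗  (P5,D2,R1)→scored(R1,D2) ✗  (P5,D4,R4)→scored(R4,D4) ✓  (P5,D5,R5)→scored(R5,D5) ✗  (P5,D6,R4)→scored(R4,D6) ✗
Counterexamples (restrictor triples failing the scope): 8.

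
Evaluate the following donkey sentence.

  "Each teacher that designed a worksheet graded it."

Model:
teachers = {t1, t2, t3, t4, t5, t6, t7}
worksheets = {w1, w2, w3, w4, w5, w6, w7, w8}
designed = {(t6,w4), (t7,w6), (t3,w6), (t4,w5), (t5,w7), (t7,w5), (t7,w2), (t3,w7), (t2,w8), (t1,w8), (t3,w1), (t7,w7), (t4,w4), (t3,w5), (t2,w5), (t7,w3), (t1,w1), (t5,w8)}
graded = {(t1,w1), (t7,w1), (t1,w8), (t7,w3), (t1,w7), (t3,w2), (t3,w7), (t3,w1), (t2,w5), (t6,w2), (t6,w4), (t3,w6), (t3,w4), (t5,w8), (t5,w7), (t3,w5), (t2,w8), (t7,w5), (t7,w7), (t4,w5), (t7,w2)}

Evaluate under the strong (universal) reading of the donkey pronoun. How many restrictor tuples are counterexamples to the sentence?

2

"it" takes "a worksheet" as antecedent — a donkey pronoun bound across the clause boundary.
Strong reading: for every (t,w) with designed(t,w), graded(t,w).
Restrictor pairs: (t1,w1) ✓  (t1,w8) ✓  (t2,w5) ✓  (t2,w8) ✓  (t3,w1) ✓  (t3,w5) ✓  (t3,w6) ✓  (t3,w7) ✓  (t4,w4) ✗  (t4,w5) ✓  (t5,w7) ✓  (t5,w8) ✓  (t6,w4) ✓  (t7,w2) ✓  (t7,w3) ✓  (t7,w5) ✓  (t7,w6) ✗  (t7,w7) ✓
Counterexamples (restrictor pairs failing the scope): 2.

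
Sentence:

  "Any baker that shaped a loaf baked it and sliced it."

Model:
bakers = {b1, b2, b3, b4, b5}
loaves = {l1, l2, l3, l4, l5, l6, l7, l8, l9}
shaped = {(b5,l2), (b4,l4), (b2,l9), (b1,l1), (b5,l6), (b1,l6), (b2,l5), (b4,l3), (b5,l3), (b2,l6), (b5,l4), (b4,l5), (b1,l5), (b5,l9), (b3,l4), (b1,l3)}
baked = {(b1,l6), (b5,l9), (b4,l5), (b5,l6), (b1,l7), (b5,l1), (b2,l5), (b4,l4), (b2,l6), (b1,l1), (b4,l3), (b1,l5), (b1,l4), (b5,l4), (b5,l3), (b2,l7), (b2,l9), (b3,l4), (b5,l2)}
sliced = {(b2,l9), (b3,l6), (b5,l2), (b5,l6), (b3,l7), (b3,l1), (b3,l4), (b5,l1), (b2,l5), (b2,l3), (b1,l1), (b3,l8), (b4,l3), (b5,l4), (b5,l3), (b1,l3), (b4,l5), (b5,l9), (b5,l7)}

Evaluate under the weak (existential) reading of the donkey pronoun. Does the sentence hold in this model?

True

"it" takes "a loaf" as antecedent — a donkey pronoun bound across the clause boundary.
Weak reading: every baker b with some shaped-loaf has at least one shaped-loaf l such that baked(b,l) ∧ sliced(b,l).
Per baker: b1:✓  b2:✓  b3:✓  b4:✓  b5:✓
Every baker in the restrictor has a witness.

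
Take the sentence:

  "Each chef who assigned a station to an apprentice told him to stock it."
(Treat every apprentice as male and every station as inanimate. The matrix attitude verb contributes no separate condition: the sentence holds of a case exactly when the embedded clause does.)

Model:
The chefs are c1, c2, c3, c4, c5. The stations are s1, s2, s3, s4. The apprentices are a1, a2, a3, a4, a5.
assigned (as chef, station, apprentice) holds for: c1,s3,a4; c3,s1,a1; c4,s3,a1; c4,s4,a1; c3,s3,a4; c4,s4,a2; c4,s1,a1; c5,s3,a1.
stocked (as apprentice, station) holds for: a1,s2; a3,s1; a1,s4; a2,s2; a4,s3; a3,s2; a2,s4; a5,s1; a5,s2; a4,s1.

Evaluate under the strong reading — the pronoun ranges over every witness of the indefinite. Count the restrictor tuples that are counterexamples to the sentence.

4

"him" takes "an apprentice" as antecedent and "it" takes "a station"; both are donkey pronouns co-varying with the restrictor.
Strong reading: for every (c,s,a) with assigned(c,s,a), stocked(a,s).
Restrictor triples: (c1,s3,a4)→stocked(a4,s3) ✓  (c3,s1,a1)→stocked(a1,s1) ✗  (c3,s3,a4)→stocked(a4,s3) ✓  (c4,s1,a1)→stocked(a1,s1) ✗  (c4,s3,a1)→stocked(a1,s3) ✗  (c4,s4,a1)→stocked(a1,s4) ✓  (c4,s4,a2)→stocked(a2,s4) ✓  (c5,s3,a1)→stocked(a1,s3) ✗
Counterexamples (restrictor triples failing the scope): 4.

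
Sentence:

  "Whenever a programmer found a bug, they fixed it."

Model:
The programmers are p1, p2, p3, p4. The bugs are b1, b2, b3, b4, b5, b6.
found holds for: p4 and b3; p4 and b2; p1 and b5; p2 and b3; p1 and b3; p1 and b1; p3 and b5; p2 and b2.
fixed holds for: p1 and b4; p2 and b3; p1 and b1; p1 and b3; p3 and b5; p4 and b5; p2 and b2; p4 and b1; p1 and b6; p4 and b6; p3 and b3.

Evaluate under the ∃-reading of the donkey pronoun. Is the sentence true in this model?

False

"it" takes "a bug" as antecedent — a donkey pronoun bound across the clause boundary.
Weak reading: every programmer p with some found-bug has at least one found-bug b such that fixed(p,b).
Per programmer: p1:✓  p2:✓  p3:✓  p4:✗
p4 has no witness among its found-bugs.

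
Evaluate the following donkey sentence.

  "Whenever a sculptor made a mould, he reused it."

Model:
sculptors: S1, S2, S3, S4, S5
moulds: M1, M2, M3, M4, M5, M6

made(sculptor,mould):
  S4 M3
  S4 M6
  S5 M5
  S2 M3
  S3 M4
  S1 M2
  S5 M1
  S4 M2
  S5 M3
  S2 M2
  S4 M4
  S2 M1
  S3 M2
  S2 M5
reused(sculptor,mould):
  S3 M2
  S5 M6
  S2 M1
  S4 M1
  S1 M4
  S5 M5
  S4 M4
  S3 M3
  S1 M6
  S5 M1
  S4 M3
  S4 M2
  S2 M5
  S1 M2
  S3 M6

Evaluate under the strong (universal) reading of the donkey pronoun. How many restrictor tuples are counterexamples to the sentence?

5

"it" takes "a mould" as antecedent — a donkey pronoun bound across the clause boundary.
Strong reading: for every (s,m) with made(s,m), reused(s,m).
Restrictor pairs: (S1,M2) ✓  (S2,M1) ✓  (S2,M2) ✗  (S2,M3) ✗  (S2,M5) ✓  (S3,M2) ✓  (S3,M4) ✗  (S4,M2) ✓  (S4,M3) ✓  (S4,M4) ✓  (S4,M6) ✗  (S5,M1) ✓  (S5,M3) ✗  (S5,M5) ✓
Counterexamples (restrictor pairs failing the scope): 5.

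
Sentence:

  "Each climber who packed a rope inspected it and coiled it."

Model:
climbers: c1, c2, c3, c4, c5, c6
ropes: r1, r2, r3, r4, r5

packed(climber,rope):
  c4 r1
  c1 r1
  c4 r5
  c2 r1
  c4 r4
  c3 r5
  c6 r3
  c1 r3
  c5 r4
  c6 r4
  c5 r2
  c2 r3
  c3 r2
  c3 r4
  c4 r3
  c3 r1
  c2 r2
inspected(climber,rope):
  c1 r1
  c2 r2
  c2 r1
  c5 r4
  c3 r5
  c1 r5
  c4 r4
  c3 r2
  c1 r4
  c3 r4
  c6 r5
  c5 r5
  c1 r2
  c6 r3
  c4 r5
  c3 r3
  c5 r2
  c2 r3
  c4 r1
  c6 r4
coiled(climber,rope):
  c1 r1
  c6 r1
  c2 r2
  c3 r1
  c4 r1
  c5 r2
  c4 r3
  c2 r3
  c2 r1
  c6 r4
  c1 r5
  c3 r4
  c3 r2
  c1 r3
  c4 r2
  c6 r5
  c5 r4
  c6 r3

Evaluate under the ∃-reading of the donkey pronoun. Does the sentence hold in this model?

"it" takes "a rope" as antecedent — a donkey pronoun bound across the clause boundary.
Weak reading: every climber c with some packed-rope has at least one packed-rope r such that inspected(c,r) ∧ coiled(c,r).
Per climber: c1:✓  c2:✓  c3:✓  c4:✓  c5:✓  c6:✓
Every climber in the restrictor has a witness.

True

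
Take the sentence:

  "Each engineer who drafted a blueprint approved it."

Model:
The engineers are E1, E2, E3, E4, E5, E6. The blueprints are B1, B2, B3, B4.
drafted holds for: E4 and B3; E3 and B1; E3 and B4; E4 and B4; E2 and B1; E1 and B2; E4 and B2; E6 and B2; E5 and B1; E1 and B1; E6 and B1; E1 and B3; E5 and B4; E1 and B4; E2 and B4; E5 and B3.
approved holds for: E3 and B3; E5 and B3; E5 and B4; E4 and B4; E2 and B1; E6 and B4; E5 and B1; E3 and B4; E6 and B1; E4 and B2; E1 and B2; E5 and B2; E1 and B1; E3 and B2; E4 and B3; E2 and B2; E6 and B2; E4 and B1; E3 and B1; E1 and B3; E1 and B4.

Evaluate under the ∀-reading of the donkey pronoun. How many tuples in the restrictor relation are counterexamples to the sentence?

1

"it" takes "a blueprint" as antecedent — a donkey pronoun bound across the clause boundary.
Strong reading: for every (e,b) with drafted(e,b), approved(e,b).
Restrictor pairs: (E1,B1) ✓  (E1,B2) ✓  (E1,B3) ✓  (E1,B4) ✓  (E2,B1) ✓  (E2,B4) ✗  (E3,B1) ✓  (E3,B4) ✓  (E4,B2) ✓  (E4,B3) ✓  (E4,B4) ✓  (E5,B1) ✓  (E5,B3) ✓  (E5,B4) ✓  (E6,B1) ✓  (E6,B2) ✓
Counterexamples (restrictor pairs failing the scope): 1.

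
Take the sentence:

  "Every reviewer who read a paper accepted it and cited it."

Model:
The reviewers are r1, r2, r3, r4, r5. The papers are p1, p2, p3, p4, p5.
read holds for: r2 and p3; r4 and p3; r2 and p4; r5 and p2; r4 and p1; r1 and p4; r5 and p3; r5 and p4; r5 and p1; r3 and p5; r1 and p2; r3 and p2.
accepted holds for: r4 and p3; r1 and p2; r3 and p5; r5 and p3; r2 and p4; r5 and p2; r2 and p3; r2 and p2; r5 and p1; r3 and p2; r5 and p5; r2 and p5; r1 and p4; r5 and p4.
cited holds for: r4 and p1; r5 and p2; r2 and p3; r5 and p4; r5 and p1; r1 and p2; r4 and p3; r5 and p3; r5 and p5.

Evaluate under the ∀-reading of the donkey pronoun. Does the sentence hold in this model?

"it" takes "a paper" as antecedent — a donkey pronoun bound across the clause boundary.
Strong reading: for every (r,p) with read(r,p), accepted(r,p) ∧ cited(r,p).
Restrictor pairs: (r1,p2) ✓  (r1,p4) ✗  (r2,p3) ✓  (r2,p4) ✗  (r3,p2) ✗  (r3,p5) ✗  (r4,p1) ✗  (r4,p3) ✓  (r5,p1) ✓  (r5,p2) ✓  (r5,p3) ✓  (r5,p4) ✓
Counterexample: (r1,p4) is in read but fails the scope.

False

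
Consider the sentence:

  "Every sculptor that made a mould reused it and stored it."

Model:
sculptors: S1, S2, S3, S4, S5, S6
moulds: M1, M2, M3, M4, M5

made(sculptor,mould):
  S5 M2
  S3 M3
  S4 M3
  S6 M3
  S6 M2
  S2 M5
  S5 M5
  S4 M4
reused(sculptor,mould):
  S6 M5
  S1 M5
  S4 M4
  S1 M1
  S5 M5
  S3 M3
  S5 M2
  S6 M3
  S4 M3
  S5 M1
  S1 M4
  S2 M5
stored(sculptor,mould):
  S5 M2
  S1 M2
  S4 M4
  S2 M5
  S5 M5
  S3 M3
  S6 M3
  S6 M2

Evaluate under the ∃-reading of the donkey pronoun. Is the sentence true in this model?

True

"it" takes "a mould" as antecedent — a donkey pronoun bound across the clause boundary.
Weak reading: every sculptor s with some made-mould has at least one made-mould m such that reused(s,m) ∧ stored(s,m).
Per sculptor: S2:✓  S3:✓  S4:✓  S5:✓  S6:✓
Every sculptor in the restrictor has a witness.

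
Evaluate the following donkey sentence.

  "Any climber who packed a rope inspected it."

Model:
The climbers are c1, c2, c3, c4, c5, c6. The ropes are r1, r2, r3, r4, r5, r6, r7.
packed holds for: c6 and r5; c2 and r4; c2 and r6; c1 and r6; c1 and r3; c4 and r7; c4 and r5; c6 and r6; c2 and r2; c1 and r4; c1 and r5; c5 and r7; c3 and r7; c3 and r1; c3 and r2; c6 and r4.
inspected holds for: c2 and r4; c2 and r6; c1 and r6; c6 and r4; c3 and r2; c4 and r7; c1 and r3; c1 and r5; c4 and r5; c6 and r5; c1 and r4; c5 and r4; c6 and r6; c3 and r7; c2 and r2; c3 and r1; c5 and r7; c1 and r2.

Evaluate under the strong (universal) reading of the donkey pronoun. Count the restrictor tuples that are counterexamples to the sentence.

0

"it" takes "a rope" as antecedent — a donkey pronoun bound across the clause boundary.
Strong reading: for every (c,r) with packed(c,r), inspected(c,r).
Restrictor pairs: (c1,r3) ✓  (c1,r4) ✓  (c1,r5) ✓  (c1,r6) ✓  (c2,r2) ✓  (c2,r4) ✓  (c2,r6) ✓  (c3,r1) ✓  (c3,r2) ✓  (c3,r7) ✓  (c4,r5) ✓  (c4,r7) ✓  (c5,r7) ✓  (c6,r4) ✓  (c6,r5) ✓  (c6,r6) ✓
Counterexamples (restrictor pairs failing the scope): 0.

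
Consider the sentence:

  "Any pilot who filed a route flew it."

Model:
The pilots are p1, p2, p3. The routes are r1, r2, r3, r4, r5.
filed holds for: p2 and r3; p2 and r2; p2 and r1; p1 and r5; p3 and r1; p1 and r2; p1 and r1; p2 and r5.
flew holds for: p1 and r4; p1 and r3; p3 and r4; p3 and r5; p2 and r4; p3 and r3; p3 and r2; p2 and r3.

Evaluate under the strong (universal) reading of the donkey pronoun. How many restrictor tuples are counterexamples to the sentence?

7

"it" takes "a route" as antecedent — a donkey pronoun bound across the clause boundary.
Strong reading: for every (p,r) with filed(p,r), flew(p,r).
Restrictor pairs: (p1,r1) ✗  (p1,r2) ✗  (p1,r5) ✗  (p2,r1) ✗  (p2,r2) ✗  (p2,r3) ✓  (p2,r5) ✗  (p3,r1) ✗
Counterexamples (restrictor pairs failing the scope): 7.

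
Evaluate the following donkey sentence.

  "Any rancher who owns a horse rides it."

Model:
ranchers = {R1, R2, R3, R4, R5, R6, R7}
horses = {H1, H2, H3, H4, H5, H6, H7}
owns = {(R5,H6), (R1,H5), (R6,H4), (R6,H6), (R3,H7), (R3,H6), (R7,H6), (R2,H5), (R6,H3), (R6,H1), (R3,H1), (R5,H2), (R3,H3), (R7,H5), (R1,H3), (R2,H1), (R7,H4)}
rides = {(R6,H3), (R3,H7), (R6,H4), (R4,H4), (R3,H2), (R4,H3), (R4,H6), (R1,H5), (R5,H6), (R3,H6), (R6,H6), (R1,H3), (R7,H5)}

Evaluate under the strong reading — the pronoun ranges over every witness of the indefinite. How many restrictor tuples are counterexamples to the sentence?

8

"it" takes "a horse" as antecedent — a donkey pronoun bound across the clause boundary.
Strong reading: for every (r,h) with owns(r,h), rides(r,h).
Restrictor pairs: (R1,H3) ✓  (R1,H5) ✓  (R2,H1) ✗  (R2,H5) ✗  (R3,H1) ✗  (R3,H3) ✗  (R3,H6) ✓  (R3,H7) ✓  (R5,H2) ✗  (R5,H6) ✓  (R6,H1) ✗  (R6,H3) ✓  (R6,H4) ✓  (R6,H6) ✓  (R7,H4) ✗  (R7,H5) ✓  (R7,H6) ✗
Counterexamples (restrictor pairs failing the scope): 8.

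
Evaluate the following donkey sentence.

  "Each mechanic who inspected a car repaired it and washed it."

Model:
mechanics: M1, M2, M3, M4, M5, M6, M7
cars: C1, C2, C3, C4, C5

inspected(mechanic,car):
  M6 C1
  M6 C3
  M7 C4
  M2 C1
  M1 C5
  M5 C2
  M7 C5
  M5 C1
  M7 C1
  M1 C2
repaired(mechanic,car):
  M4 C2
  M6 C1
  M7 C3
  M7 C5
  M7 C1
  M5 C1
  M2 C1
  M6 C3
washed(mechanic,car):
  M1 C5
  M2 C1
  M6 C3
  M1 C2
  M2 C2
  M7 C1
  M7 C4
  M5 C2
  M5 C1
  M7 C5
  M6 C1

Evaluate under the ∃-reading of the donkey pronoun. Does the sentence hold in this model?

False

"it" takes "a car" as antecedent — a donkey pronoun bound across the clause boundary.
Weak reading: every mechanic m with some inspected-car has at least one inspected-car c such that repaired(m,c) ∧ washed(m,c).
Per mechanic: M1:✗  M2:✓  M5:✓  M6:✓  M7:✓
M1 has no witness among its inspected-cars.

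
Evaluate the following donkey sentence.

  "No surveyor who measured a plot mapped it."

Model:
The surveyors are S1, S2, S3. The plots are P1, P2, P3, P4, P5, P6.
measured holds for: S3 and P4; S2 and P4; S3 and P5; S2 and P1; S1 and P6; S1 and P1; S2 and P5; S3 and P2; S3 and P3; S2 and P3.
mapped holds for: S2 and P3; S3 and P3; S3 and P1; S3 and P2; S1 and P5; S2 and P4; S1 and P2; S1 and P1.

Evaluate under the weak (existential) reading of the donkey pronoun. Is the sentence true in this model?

False

"it" takes "a plot" as antecedent — a donkey pronoun bound across the clause boundary.
Truth condition: for no (s,p) with measured(s,p) does mapped(s,p) hold.
Restrictor pairs — does the scope hold? (S1,P1):holds  (S1,P6):fails  (S2,P1):fails  (S2,P3):holds  (S2,P4):holds  (S2,P5):fails  (S3,P2):holds  (S3,P3):holds  (S3,P4):fails  (S3,P5):fails
Scope holds for 5 pair(s), so the sentence is false.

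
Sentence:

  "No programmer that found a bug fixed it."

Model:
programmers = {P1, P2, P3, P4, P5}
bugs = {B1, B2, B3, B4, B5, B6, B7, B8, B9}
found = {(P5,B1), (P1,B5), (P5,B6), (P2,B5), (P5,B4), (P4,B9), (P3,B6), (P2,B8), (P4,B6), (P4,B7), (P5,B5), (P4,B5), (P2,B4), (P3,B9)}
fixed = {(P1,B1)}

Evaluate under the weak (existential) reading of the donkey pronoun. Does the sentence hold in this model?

"it" takes "a bug" as antecedent — a donkey pronoun bound across the clause boundary.
Truth condition: for no (p,b) with found(p,b) does fixed(p,b) hold.
Restrictor pairs — does the scope hold? (P1,B5):fails  (P2,B4):fails  (P2,B5):fails  (P2,B8):fails  (P3,B6):fails  (P3,B9):fails  (P4,B5):fails  (P4,B6):fails  (P4,B7):fails  (P4,B9):fails  (P5,B1):fails  (P5,B4):fails  (P5,B5):fails  (P5,B6):fails
Scope holds for no restrictor pair, so the sentence is true.

True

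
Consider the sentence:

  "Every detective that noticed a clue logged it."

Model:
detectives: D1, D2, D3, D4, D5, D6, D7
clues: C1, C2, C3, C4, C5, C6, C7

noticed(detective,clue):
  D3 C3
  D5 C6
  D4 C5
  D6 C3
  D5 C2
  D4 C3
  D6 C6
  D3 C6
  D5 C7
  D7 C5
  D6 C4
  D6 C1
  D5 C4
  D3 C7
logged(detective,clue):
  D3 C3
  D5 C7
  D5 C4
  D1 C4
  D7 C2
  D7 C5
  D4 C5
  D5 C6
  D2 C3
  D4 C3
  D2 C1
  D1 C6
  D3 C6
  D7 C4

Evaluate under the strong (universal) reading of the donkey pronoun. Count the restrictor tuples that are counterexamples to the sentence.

"it" takes "a clue" as antecedent — a donkey pronoun bound across the clause boundary.
Strong reading: for every (d,c) with noticed(d,c), logged(d,c).
Restrictor pairs: (D3,C3) ✓  (D3,C6) ✓  (D3,C7) ✗  (D4,C3) ✓  (D4,C5) ✓  (D5,C2) ✗  (D5,C4) ✓  (D5,C6) ✓  (D5,C7) ✓  (D6,C1) ✗  (D6,C3) ✗  (D6,C4) ✗  (D6,C6) ✗  (D7,C5) ✓
Counterexamples (restrictor pairs failing the scope): 6.

6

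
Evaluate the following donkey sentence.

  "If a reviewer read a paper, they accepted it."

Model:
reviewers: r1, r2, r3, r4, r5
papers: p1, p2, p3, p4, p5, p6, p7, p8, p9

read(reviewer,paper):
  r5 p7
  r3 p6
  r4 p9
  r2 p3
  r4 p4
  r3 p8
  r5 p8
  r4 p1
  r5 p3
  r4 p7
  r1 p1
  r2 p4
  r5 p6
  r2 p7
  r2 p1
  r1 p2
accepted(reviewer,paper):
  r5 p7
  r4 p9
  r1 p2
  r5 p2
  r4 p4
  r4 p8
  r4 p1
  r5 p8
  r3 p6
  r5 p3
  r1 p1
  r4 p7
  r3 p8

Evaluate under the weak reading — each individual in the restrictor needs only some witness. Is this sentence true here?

False

"it" takes "a paper" as antecedent — a donkey pronoun bound across the clause boundary.
Weak reading: every reviewer r with some read-paper has at least one read-paper p such that accepted(r,p).
Per reviewer: r1:✓  r2:✗  r3:✓  r4:✓  r5:✓
r2 has no witness among its read-papers.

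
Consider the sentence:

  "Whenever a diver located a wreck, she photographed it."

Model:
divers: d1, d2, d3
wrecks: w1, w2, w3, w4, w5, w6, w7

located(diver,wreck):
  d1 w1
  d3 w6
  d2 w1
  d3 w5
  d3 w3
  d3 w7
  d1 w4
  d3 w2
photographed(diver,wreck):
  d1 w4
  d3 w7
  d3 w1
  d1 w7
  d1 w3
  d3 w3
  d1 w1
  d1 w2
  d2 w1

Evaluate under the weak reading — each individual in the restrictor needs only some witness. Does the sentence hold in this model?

True

"it" takes "a wreck" as antecedent — a donkey pronoun bound across the clause boundary.
Weak reading: every diver d with some located-wreck has at least one located-wreck w such that photographed(d,w).
Per diver: d1:✓  d2:✓  d3:✓
Every diver in the restrictor has a witness.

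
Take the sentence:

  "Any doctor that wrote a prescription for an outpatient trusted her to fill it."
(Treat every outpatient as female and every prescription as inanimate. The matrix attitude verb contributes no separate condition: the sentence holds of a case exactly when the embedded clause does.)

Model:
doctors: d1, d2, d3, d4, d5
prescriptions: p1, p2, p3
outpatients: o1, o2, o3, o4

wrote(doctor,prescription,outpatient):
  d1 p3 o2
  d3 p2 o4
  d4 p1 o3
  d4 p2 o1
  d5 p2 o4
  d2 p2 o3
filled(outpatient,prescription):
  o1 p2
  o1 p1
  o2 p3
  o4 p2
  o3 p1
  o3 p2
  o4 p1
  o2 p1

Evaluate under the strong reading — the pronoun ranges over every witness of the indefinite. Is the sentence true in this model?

True

"her" takes "an outpatient" as antecedent and "it" takes "a prescription"; both are donkey pronouns co-varying with the restrictor.
Strong reading: for every (d,p,o) with wrote(d,p,o), filled(o,p).
Restrictor triples: (d1,p3,o2)→filled(o2,p3) ✓  (d2,p2,o3)→filled(o3,p2) ✓  (d3,p2,o4)→filled(o4,p2) ✓  (d4,p1,o3)→filled(o3,p1) ✓  (d4,p2,o1)→filled(o1,p2) ✓  (d5,p2,o4)→filled(o4,p2) ✓
Every restrictor triple satisfies the scope.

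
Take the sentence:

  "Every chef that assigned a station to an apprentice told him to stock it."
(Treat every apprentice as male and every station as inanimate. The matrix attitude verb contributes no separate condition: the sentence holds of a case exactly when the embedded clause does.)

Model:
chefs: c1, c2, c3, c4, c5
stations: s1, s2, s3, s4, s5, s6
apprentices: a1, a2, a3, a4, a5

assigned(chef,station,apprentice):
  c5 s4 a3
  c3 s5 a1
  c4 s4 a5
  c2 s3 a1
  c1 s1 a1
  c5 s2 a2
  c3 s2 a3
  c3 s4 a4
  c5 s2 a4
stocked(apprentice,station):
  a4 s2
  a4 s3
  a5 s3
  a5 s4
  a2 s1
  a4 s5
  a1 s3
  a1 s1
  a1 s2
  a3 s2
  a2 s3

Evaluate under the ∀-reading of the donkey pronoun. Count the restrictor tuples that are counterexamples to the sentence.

4

"him" takes "an apprentice" as antecedent and "it" takes "a station"; both are donkey pronouns co-varying with the restrictor.
Strong reading: for every (c,s,a) with assigned(c,s,a), stocked(a,s).
Restrictor triples: (c1,s1,a1)→stocked(a1,s1) ✓  (c2,s3,a1)→stocked(a1,s3) ✓  (c3,s2,a3)→stocked(a3,s2) ✓  (c3,s4,a4)→stocked(a4,s4) ✗  (c3,s5,a1)→stocked(a1,s5) ✗  (c4,s4,a5)→stocked(a5,s4) ✓  (c5,s2,a2)→stocked(a2,s2) ✗  (c5,s2,a4)→stocked(a4,s2) ✓  (c5,s4,a3)→stocked(a3,s4) ✗
Counterexamples (restrictor triples failing the scope): 4.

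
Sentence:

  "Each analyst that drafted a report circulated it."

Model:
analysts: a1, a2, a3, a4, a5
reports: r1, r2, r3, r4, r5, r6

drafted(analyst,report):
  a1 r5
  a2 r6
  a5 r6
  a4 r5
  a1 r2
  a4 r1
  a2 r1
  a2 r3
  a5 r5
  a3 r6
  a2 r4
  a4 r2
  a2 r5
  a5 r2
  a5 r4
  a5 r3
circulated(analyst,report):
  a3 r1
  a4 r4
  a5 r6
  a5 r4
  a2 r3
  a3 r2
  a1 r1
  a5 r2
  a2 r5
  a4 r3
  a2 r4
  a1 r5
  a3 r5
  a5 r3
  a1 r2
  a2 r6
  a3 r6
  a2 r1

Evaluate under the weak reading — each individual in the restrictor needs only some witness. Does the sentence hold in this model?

False

"it" takes "a report" as antecedent — a donkey pronoun bound across the clause boundary.
Weak reading: every analyst a with some drafted-report has at least one drafted-report r such that circulated(a,r).
Per analyst: a1:✓  a2:✓  a3:✓  a4:✗  a5:✓
a4 has no witness among its drafted-reports.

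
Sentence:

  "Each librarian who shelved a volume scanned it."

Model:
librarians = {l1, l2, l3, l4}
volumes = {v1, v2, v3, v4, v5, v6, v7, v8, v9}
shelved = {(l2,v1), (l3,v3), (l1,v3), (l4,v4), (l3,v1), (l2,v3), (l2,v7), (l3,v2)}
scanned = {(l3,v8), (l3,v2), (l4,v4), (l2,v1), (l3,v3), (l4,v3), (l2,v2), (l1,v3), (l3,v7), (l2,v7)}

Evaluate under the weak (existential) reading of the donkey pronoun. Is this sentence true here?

"it" takes "a volume" as antecedent — a donkey pronoun bound across the clause boundary.
Weak reading: every librarian l with some shelved-volume has at least one shelved-volume v such that scanned(l,v).
Per librarian: l1:✓  l2:✓  l3:✓  l4:✓
Every librarian in the restrictor has a witness.

True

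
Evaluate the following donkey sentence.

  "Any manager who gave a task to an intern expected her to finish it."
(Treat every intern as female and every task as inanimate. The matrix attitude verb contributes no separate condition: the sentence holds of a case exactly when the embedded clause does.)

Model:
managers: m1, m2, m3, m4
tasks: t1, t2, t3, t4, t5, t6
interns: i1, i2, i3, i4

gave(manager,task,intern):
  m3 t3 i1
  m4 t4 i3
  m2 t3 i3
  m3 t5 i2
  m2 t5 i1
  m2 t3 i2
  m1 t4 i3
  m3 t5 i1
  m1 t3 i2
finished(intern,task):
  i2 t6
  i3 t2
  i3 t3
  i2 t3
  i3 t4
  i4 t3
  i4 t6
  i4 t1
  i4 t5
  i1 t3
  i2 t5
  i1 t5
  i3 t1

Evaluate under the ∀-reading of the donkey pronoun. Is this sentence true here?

"her" takes "an intern" as antecedent and "it" takes "a task"; both are donkey pronouns co-varying with the restrictor.
Strong reading: for every (m,t,i) with gave(m,t,i), finished(i,t).
Restrictor triples: (m1,t3,i2)→finished(i2,t3) ✓  (m1,t4,i3)→finished(i3,t4) ✓  (m2,t3,i2)→finished(i2,t3) ✓  (m2,t3,i3)→finished(i3,t3) ✓  (m2,t5,i1)→finished(i1,t5) ✓  (m3,t3,i1)→finished(i1,t3) ✓  (m3,t5,i1)→finished(i1,t5) ✓  (m3,t5,i2)→finished(i2,t5) ✓  (m4,t4,i3)→finished(i3,t4) ✓
Every restrictor triple satisfies the scope.

True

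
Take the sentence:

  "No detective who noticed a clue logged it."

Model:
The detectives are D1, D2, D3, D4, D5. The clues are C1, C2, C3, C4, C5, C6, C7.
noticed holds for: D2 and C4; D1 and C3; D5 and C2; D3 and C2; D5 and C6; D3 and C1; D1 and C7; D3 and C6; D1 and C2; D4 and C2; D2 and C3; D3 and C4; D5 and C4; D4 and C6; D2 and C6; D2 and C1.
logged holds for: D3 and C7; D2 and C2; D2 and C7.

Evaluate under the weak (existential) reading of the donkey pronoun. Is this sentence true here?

"it" takes "a clue" as antecedent — a donkey pronoun bound across the clause boundary.
Truth condition: for no (d,c) with noticed(d,c) does logged(d,c) hold.
Restrictor pairs — does the scope hold? (D1,C2):fails  (D1,C3):fails  (D1,C7):fails  (D2,C1):fails  (D2,C3):fails  (D2,C4):fails  (D2,C6):fails  (D3,C1):fails  (D3,C2):fails  (D3,C4):fails  (D3,C6):fails  (D4,C2):fails  (D4,C6):fails  (D5,C2):fails  (D5,C4):fails  (D5,C6):fails
Scope holds for no restrictor pair, so the sentence is true.

True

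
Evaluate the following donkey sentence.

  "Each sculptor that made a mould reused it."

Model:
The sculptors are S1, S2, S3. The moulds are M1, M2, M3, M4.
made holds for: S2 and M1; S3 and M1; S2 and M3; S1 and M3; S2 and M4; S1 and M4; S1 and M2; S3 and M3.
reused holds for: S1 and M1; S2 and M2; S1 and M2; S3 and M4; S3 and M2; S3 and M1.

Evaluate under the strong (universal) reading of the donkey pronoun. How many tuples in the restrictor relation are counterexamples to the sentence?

6

"it" takes "a mould" as antecedent — a donkey pronoun bound across the clause boundary.
Strong reading: for every (s,m) with made(s,m), reused(s,m).
Restrictor pairs: (S1,M2) ✓  (S1,M3) ✗  (S1,M4) ✗  (S2,M1) ✗  (S2,M3) ✗  (S2,M4) ✗  (S3,M1) ✓  (S3,M3) ✗
Counterexamples (restrictor pairs failing the scope): 6.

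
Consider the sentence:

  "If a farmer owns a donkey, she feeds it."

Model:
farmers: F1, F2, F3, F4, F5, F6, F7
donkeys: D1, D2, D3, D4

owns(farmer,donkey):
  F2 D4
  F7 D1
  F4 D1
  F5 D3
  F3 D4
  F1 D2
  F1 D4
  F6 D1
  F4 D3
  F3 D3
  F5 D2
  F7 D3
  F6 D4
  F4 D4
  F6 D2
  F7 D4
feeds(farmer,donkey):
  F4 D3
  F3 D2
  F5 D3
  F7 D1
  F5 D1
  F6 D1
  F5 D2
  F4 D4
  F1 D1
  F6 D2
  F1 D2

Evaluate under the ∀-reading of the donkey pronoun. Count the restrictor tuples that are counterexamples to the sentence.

"it" takes "a donkey" as antecedent — a donkey pronoun bound across the clause boundary.
Strong reading: for every (f,d) with owns(f,d), feeds(f,d).
Restrictor pairs: (F1,D2) ✓  (F1,D4) ✗  (F2,D4) ✗  (F3,D3) ✗  (F3,D4) ✗  (F4,D1) ✗  (F4,D3) ✓  (F4,D4) ✓  (F5,D2) ✓  (F5,D3) ✓  (F6,D1) ✓  (F6,D2) ✓  (F6,D4) ✗  (F7,D1) ✓  (F7,D3) ✗  (F7,D4) ✗
Counterexamples (restrictor pairs failing the scope): 8.

8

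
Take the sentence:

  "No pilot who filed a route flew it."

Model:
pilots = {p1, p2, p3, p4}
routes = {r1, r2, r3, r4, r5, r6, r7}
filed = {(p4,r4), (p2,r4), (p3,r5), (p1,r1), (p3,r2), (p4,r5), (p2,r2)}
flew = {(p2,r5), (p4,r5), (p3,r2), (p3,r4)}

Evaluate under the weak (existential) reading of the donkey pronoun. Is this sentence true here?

"it" takes "a route" as antecedent — a donkey pronoun bound across the clause boundary.
Truth condition: for no (p,r) with filed(p,r) does flew(p,r) hold.
Restrictor pairs — does the scope hold? (p1,r1):fails  (p2,r2):fails  (p2,r4):fails  (p3,r2):holds  (p3,r5):fails  (p4,r4):fails  (p4,r5):holds
Scope holds for 2 pair(s), so the sentence is false.

False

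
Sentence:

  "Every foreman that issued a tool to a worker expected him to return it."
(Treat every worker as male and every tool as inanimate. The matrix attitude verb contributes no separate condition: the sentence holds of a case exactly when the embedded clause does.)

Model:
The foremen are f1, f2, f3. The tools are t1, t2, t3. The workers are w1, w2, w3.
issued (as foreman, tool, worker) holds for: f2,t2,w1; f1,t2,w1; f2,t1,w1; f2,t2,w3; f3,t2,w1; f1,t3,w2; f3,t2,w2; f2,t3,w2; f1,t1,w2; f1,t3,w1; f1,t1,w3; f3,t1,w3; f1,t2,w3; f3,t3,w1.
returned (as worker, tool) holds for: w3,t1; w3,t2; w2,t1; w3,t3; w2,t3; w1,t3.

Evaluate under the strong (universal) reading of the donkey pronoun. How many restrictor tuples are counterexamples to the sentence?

5

"him" takes "a worker" as antecedent and "it" takes "a tool"; both are donkey pronouns co-varying with the restrictor.
Strong reading: for every (f,t,w) with issued(f,t,w), returned(w,t).
Restrictor triples: (f1,t1,w2)→returned(w2,t1) ✓  (f1,t1,w3)→returned(w3,t1) ✓  (f1,t2,w1)→returned(w1,t2) ✗  (f1,t2,w3)→returned(w3,t2) ✓  (f1,t3,w1)→returned(w1,t3) ✓  (f1,t3,w2)→returned(w2,t3) ✓  (f2,t1,w1)→returned(w1,t1) ✗  (f2,t2,w1)→returned(w1,t2) ✗  (f2,t2,w3)→returned(w3,t2) ✓  (f2,t3,w2)→returned(w2,t3) ✓  (f3,t1,w3)→returned(w3,t1) ✓  (f3,t2,w1)→returned(w1,t2) ✗  (f3,t2,w2)→returned(w2,t2) ✗  (f3,t3,w1)→returned(w1,t3) ✓
Counterexamples (restrictor triples failing the scope): 5.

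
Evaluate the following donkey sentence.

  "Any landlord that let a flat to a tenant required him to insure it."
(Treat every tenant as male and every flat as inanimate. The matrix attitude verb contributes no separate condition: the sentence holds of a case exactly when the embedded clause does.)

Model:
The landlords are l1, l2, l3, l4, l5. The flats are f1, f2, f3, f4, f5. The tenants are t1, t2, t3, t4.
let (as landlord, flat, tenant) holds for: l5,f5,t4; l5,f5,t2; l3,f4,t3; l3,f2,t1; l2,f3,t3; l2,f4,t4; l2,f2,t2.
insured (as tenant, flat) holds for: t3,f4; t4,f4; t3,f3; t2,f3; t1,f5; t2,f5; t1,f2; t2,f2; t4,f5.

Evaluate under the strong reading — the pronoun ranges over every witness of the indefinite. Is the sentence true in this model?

True

"him" takes "a tenant" as antecedent and "it" takes "a flat"; both are donkey pronouns co-varying with the restrictor.
Strong reading: for every (l,f,t) with let(l,f,t), insured(t,f).
Restrictor triples: (l2,f2,t2)→insured(t2,f2) ✓  (l2,f3,t3)→insured(t3,f3) ✓  (l2,f4,t4)→insured(t4,f4) ✓  (l3,f2,t1)→insured(t1,f2) ✓  (l3,f4,t3)→insured(t3,f4) ✓  (l5,f5,t2)→insured(t2,f5) ✓  (l5,f5,t4)→insured(t4,f5) ✓
Every restrictor triple satisfies the scope.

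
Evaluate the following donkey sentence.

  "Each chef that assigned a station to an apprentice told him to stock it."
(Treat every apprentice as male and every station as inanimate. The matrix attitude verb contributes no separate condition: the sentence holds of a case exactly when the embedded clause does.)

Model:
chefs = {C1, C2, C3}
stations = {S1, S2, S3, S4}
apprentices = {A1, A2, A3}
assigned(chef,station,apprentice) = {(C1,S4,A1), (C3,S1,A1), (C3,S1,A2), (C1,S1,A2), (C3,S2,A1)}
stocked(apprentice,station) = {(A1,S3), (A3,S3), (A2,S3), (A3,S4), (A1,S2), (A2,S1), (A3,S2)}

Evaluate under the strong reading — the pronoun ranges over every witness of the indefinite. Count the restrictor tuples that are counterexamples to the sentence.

2

"him" takes "an apprentice" as antecedent and "it" takes "a station"; both are donkey pronouns co-varying with the restrictor.
Strong reading: for every (c,s,a) with assigned(c,s,a), stocked(a,s).
Restrictor triples: (C1,S1,A2)→stocked(A2,S1) ✓  (C1,S4,A1)→stocked(A1,S4) ✗  (C3,S1,A1)→stocked(A1,S1) ✗  (C3,S1,A2)→stocked(A2,S1) ✓  (C3,S2,A1)→stocked(A1,S2) ✓
Counterexamples (restrictor triples failing the scope): 2.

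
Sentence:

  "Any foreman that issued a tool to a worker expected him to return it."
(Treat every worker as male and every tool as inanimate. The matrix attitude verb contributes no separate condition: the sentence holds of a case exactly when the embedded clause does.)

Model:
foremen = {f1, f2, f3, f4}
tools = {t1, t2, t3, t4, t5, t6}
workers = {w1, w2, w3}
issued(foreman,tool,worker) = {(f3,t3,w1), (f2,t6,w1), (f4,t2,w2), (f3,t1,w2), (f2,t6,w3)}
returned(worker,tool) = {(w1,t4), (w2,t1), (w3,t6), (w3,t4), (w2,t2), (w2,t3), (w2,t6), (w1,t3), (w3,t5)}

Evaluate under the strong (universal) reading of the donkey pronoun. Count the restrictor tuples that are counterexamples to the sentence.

1

"him" takes "a worker" as antecedent and "it" takes "a tool"; both are donkey pronouns co-varying with the restrictor.
Strong reading: for every (f,t,w) with issued(f,t,w), returned(w,t).
Restrictor triples: (f2,t6,w1)→returned(w1,t6) ✗  (f2,t6,w3)→returned(w3,t6) ✓  (f3,t1,w2)→returned(w2,t1) ✓  (f3,t3,w1)→returned(w1,t3) ✓  (f4,t2,w2)→returned(w2,t2) ✓
Counterexamples (restrictor triples failing the scope): 1.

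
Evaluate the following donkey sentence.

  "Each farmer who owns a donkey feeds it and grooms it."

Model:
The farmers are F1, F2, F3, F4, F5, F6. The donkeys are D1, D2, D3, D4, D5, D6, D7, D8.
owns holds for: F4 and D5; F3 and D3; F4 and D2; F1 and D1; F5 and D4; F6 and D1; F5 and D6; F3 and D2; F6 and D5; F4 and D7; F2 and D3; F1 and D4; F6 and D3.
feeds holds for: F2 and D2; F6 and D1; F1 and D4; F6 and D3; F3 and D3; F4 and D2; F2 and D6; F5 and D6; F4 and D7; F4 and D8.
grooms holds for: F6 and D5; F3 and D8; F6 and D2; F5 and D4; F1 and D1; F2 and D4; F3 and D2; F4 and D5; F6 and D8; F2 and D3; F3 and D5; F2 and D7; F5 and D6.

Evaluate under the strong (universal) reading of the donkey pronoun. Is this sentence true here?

False

"it" takes "a donkey" as antecedent — a donkey pronoun bound across the clause boundary.
Strong reading: for every (f,d) with owns(f,d), feeds(f,d) ∧ grooms(f,d).
Restrictor pairs: (F1,D1) ✗  (F1,D4) ✗  (F2,D3) ✗  (F3,D2) ✗  (F3,D3) ✗  (F4,D2) ✗  (F4,D5) ✗  (F4,D7) ✗  (F5,D4) ✗  (F5,D6) ✓  (F6,D1) ✗  (F6,D3) ✗  (F6,D5) ✗
Counterexample: (F1,D1) is in owns but fails the scope.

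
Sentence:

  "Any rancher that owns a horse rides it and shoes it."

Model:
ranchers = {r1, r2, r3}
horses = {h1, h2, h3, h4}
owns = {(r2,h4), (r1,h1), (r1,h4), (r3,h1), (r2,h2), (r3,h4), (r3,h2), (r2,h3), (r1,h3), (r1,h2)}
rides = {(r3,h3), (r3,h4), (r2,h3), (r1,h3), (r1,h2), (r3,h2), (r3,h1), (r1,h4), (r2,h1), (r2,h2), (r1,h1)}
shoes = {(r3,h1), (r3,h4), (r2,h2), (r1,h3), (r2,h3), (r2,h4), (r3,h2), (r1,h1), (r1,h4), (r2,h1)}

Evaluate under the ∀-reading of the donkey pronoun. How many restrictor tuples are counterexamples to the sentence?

"it" takes "a horse" as antecedent — a donkey pronoun bound across the clause boundary.
Strong reading: for every (r,h) with owns(r,h), rides(r,h) ∧ shoes(r,h).
Restrictor pairs: (r1,h1) ✓  (r1,h2) ✗  (r1,h3) ✓  (r1,h4) ✓  (r2,h2) ✓  (r2,h3) ✓  (r2,h4) ✗  (r3,h1) ✓  (r3,h2) ✓  (r3,h4) ✓
Counterexamples (restrictor pairs failing the scope): 2.

2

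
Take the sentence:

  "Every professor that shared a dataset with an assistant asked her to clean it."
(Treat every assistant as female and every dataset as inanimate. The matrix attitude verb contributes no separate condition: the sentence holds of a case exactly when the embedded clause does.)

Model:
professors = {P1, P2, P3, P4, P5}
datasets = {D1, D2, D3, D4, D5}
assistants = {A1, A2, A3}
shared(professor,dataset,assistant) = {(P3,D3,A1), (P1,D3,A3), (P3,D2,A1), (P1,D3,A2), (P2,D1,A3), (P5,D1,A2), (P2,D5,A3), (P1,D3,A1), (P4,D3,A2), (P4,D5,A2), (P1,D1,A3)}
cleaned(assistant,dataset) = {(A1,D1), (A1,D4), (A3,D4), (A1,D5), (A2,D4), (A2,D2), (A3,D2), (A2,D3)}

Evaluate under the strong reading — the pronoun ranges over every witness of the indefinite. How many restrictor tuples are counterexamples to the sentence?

"her" takes "an assistant" as antecedent and "it" takes "a dataset"; both are donkey pronouns co-varying with the restrictor.
Strong reading: for every (p,d,a) with shared(p,d,a), cleaned(a,d).
Restrictor triples: (P1,D1,A3)→cleaned(A3,D1) ✗  (P1,D3,A1)→cleaned(A1,D3) ✗  (P1,D3,A2)→cleaned(A2,D3) ✓  (P1,D3,A3)→cleaned(A3,D3) ✗  (P2,D1,A3)→cleaned(A3,D1) ✗  (P2,D5,A3)→cleaned(A3,D5) ✗  (P3,D2,A1)→cleaned(A1,D2) ✗  (P3,D3,A1)→cleaned(A1,D3) ✗  (P4,D3,A2)→cleaned(A2,D3) ✓  (P4,D5,A2)→cleaned(A2,D5) ✗  (P5,D1,A2)→cleaned(A2,D1) ✗
Counterexamples (restrictor triples failing the scope): 9.

9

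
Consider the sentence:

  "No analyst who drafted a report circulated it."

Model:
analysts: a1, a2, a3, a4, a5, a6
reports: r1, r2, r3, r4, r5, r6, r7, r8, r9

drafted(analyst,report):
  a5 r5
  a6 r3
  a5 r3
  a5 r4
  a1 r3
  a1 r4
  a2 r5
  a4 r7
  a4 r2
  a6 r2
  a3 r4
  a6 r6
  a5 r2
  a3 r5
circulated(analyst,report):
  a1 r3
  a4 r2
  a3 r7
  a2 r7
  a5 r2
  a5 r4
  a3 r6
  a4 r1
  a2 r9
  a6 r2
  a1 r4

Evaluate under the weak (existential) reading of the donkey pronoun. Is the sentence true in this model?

"it" takes "a report" as antecedent — a donkey pronoun bound across the clause boundary.
Truth condition: for no (a,r) with drafted(a,r) does circulated(a,r) hold.
Restrictor pairs — does the scope hold? (a1,r3):holds  (a1,r4):holds  (a2,r5):fails  (a3,r4):fails  (a3,r5):fails  (a4,r2):holds  (a4,r7):fails  (a5,r2):holds  (a5,r3):fails  (a5,r4):holds  (a5,r5):fails  (a6,r2):holds  (a6,r3):fails  (a6,r6):fails
Scope holds for 6 pair(s), so the sentence is false.

False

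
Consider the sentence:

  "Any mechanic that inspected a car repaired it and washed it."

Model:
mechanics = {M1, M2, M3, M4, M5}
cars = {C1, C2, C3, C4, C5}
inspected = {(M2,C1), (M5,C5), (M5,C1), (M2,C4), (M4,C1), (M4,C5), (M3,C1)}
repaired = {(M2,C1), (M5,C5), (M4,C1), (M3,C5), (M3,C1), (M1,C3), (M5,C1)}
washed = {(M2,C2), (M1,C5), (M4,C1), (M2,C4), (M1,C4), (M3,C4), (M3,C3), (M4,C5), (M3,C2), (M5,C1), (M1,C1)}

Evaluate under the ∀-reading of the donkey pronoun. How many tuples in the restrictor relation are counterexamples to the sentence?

5

"it" takes "a car" as antecedent — a donkey pronoun bound across the clause boundary.
Strong reading: for every (m,c) with inspected(m,c), repaired(m,c) ∧ washed(m,c).
Restrictor pairs: (M2,C1) ✗  (M2,C4) ✗  (M3,C1) ✗  (M4,C1) ✓  (M4,C5) ✗  (M5,C1) ✓  (M5,C5) ✗
Counterexamples (restrictor pairs failing the scope): 5.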